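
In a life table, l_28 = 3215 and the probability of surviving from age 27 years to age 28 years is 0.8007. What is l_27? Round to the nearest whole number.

l_27 = l_28 / p = 3215 / 0.8007 = 4015.

4015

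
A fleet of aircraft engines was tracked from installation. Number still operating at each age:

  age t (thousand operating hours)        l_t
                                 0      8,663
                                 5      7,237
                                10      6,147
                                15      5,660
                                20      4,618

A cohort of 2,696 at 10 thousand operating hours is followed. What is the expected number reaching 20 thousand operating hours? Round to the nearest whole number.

The relevant probability is 4,618/6,147 = 0.751261.
Expected number = 2,696 × 0.751261 = 2025.

2025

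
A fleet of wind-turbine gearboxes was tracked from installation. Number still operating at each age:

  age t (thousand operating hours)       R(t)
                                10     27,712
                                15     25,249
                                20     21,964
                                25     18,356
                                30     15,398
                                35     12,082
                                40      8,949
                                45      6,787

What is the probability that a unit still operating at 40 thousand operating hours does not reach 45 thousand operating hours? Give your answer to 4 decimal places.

P(fail before 45 | operational at 40) = 1 − R(45)/R(40) = 1 − 6,787/8,949 = (2,162)/8,949 = 0.241591.

0.2416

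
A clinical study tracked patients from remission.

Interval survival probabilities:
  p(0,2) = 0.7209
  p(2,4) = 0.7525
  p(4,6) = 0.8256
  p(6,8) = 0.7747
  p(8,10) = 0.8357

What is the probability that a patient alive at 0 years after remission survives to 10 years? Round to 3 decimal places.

The overall survival probability is 0.7209 × 0.7525 × 0.8256 × 0.7747 × 0.8357.
= 0.289958.

0.290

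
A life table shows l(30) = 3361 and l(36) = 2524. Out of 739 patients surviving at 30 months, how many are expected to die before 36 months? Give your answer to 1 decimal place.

184.0

The relevant probability is 1 − 2524/3361 = 0.249033.
Expected number = 739 × 0.249033 = 184.0.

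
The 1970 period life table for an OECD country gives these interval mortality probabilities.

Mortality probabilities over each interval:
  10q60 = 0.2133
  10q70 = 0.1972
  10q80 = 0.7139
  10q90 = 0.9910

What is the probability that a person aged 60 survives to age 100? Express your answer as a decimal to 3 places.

0.002

Chaining the interval survival probabilities: (1 − 0.2133) × (1 − 0.1972) × (1 − 0.7139) × (1 − 0.9910).
= 0.7867 × 0.8028 × 0.2861 × 0.0090 = 0.001626.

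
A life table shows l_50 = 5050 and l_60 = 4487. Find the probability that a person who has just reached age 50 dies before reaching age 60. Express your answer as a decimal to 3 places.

P(die before 60 | alive at 50) = 1 − l_60/l_50 = 1 − 4487/5050 = (563)/5050 = 0.111485.

0.111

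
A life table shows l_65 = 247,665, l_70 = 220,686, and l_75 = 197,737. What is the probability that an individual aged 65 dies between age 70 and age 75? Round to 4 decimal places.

0.0927

We want 5|5q65 = (l_70 − l_75)/l_65.
This is the probability of reaching 70 but not 75, conditional on being alive at 65: (l_70 − l_75) / l_65.
= (220,686 − 197,737) / 247,665 = 22,949 / 247,665 = 0.092661.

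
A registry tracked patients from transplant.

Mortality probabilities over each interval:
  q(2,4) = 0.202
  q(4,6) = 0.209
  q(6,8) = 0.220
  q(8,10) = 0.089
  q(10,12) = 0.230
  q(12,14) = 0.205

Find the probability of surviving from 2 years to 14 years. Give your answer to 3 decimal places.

0.275

The overall survival probability is (1 − 0.202) × (1 − 0.209) × (1 − 0.220) × (1 − 0.089) × (1 − 0.230) × (1 − 0.205).
= 0.798 × 0.791 × 0.780 × 0.911 × 0.770 × 0.795 = 0.274568.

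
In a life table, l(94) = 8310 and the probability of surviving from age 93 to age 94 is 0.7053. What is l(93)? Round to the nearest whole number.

l(93) = l(94) / p = 8310 / 0.7053 = 11782.

11782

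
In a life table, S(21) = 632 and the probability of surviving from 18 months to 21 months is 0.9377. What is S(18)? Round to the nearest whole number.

674

S(18) = S(21) / p = 632 / 0.9377 = 674.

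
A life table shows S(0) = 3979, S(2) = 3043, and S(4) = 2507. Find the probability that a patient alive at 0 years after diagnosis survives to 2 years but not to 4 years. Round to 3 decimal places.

0.135

This is the probability of reaching 2 but not 4, conditional on being alive at 0: (S(2) − S(4)) / S(0).
= (3043 − 2507) / 3979 = 536 / 3979 = 0.134707.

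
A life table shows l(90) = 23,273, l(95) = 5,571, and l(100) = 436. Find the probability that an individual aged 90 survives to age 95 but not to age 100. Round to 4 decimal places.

This is the probability of reaching 95 but not 100, conditional on being alive at 90: (l(95) − l(100)) / l(90).
= (5,571 − 436) / 23,273 = 5,135 / 23,273 = 0.220642.

0.2206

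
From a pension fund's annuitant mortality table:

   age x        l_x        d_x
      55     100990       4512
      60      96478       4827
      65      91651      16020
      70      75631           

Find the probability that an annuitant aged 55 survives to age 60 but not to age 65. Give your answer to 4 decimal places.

We want 5|5q55 = (l_60 − l_65)/l_55.
This is the probability of reaching 60 but not 65, conditional on being alive at 55: (l_60 − l_65) / l_55.
= (96478 − 91651) / 100990 = 4827 / 100990 = 0.047797.

0.0478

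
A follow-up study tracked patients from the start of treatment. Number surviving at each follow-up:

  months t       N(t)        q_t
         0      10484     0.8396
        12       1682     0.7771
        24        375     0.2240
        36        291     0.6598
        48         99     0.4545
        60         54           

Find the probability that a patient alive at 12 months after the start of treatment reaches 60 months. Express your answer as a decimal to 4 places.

The conditional survival probability is N(60)/N(12) = 54/1682 = 0.032105.

0.0321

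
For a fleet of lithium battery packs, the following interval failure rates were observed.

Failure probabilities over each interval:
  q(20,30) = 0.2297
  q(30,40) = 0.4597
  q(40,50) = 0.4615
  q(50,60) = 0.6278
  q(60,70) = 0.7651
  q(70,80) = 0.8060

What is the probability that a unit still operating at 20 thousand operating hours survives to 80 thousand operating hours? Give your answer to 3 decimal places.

0.004

Survival from 20 to 80 is the product of surviving each interval: (1 − 0.2297) × (1 − 0.4597) × (1 − 0.4615) × (1 − 0.6278) × (1 − 0.7651) × (1 − 0.8060).
= 0.7703 × 0.5403 × 0.5385 × 0.3722 × 0.2349 × 0.1940 = 0.003801.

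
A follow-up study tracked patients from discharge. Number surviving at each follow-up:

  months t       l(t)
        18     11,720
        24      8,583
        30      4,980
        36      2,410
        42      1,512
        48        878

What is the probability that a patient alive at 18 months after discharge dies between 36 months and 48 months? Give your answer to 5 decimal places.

0.13072

This is the probability of reaching 36 but not 48, conditional on being alive at 18: (l(36) − l(48)) / l(18).
= (2,410 − 878) / 11,720 = 1,532 / 11,720 = 0.130717.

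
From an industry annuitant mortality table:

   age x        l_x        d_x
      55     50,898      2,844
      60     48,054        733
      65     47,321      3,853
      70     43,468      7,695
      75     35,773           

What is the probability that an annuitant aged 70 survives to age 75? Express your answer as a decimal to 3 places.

We want 5p70 = l_75/l_70.
The conditional survival probability is l_75/l_70 = 35,773/43,468 = 0.822973.

0.823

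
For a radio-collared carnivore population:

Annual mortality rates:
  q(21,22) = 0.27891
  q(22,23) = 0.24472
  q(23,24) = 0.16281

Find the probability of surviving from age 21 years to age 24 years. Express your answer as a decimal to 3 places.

Survival from 21 to 24 is the product of surviving each interval: (1 − 0.27891) × (1 − 0.24472) × (1 − 0.16281).
= 0.72109 × 0.75528 × 0.83719 = 0.455954.

0.456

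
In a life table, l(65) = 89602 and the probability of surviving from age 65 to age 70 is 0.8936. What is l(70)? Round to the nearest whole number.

l(70) = l(65) × p = 89602 × 0.8936 = 80068.

80068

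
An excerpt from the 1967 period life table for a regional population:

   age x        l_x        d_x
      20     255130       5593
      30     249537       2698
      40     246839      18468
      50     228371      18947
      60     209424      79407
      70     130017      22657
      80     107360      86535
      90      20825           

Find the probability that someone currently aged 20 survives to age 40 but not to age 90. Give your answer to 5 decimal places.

0.88588

This is the probability of reaching 40 but not 90, conditional on being alive at 20: (l_40 − l_90) / l_20.
= (246839 − 20825) / 255130 = 226014 / 255130 = 0.885878.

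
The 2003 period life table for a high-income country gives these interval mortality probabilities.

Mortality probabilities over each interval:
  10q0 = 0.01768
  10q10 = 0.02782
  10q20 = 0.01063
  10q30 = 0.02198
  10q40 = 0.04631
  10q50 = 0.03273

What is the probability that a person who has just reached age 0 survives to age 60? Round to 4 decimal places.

0.8524

Survival from 0 to 60 is the product of surviving each interval: (1 − 0.01768) × (1 − 0.02782) × (1 − 0.01063) × (1 − 0.02198) × (1 − 0.04631) × (1 − 0.03273).
= 0.98232 × 0.97218 × 0.98937 × 0.97802 × 0.95369 × 0.96727 = 0.852435.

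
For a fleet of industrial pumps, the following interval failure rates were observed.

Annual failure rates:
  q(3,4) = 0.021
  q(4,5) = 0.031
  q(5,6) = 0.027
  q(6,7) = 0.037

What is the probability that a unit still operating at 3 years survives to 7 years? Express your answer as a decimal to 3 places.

0.889

P(survive 3→7) = (1 − 0.021) × (1 − 0.031) × (1 − 0.027) × (1 − 0.037).
= 0.979 × 0.969 × 0.973 × 0.963 = 0.888885.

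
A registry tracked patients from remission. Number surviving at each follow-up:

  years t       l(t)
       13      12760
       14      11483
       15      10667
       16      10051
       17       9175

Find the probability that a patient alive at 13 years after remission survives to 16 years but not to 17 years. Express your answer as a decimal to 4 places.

This is the probability of reaching 16 but not 17, conditional on being alive at 13: (l(16) − l(17)) / l(13).
= (10051 − 9175) / 12760 = 876 / 12760 = 0.068652.

0.0687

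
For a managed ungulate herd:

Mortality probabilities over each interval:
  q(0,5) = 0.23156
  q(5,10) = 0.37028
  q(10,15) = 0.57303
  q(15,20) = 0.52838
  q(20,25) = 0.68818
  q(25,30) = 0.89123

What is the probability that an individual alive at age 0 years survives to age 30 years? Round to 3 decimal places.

P(survive 0→30) = (1 − 0.23156) × (1 − 0.37028) × (1 − 0.57303) × (1 − 0.52838) × (1 − 0.68818) × (1 − 0.89123).
= 0.76844 × 0.62972 × 0.42697 × 0.47162 × 0.31182 × 0.10877 = 0.003305.

0.003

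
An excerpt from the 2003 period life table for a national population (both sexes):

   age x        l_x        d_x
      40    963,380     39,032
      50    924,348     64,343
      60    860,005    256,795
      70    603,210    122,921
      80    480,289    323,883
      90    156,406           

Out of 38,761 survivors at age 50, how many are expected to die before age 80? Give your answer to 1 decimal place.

The relevant probability is 1 − 480,289/924,348 = 0.480402.
Expected number = 38,761 × 0.480402 = 18620.9.

18620.9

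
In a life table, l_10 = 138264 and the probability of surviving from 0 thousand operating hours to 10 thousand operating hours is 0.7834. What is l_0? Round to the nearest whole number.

176492

l_0 = l_10 / p = 138264 / 0.7834 = 176492.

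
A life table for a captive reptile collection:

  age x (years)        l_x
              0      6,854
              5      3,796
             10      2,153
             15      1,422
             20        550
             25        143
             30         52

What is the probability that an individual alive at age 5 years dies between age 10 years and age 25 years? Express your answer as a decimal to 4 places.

0.5295

This is the probability of reaching 10 but not 25, conditional on being alive at 5: (l_10 − l_25) / l_5.
= (2,153 − 143) / 3,796 = 2,010 / 3,796 = 0.529505.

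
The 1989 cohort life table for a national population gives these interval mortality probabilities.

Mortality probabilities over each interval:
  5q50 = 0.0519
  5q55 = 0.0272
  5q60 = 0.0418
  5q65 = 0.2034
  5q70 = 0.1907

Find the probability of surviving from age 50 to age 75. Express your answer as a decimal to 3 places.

0.570

25p50 = (1 − 0.0519) × (1 − 0.0272) × (1 − 0.0418) × (1 − 0.2034) × (1 − 0.1907).
= 0.9481 × 0.9728 × 0.9582 × 0.7966 × 0.8093 = 0.569749.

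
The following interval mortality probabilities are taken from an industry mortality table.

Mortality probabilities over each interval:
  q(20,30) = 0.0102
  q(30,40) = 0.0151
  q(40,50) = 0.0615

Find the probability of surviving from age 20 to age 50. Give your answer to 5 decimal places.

Chaining the interval survival probabilities: (1 − 0.0102) × (1 − 0.0151) × (1 − 0.0615).
= 0.9898 × 0.9849 × 0.9385 = 0.914900.

0.91490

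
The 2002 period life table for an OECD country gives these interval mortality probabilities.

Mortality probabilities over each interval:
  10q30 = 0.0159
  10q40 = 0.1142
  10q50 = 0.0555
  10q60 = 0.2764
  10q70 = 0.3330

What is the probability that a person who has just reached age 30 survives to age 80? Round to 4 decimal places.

0.3974

50p30 = (1 − 0.0159) × (1 − 0.1142) × (1 − 0.0555) × (1 − 0.2764) × (1 − 0.3330).
= 0.9841 × 0.8858 × 0.9445 × 0.7236 × 0.6670 = 0.397376.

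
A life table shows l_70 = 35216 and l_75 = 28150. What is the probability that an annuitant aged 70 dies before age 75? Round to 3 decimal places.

0.201

P(die before 75 | alive at 70) = 1 − l_75/l_70 = 1 − 28150/35216 = (7066)/35216 = 0.200647.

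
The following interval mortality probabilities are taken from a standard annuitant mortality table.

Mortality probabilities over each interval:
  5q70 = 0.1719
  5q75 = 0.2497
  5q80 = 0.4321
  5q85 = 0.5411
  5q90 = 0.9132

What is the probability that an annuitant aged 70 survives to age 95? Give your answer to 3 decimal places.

Chaining the interval survival probabilities: (1 − 0.1719) × (1 − 0.2497) × (1 − 0.4321) × (1 − 0.5411) × (1 − 0.9132).
= 0.8281 × 0.7503 × 0.5679 × 0.4589 × 0.0868 = 0.014055.

0.014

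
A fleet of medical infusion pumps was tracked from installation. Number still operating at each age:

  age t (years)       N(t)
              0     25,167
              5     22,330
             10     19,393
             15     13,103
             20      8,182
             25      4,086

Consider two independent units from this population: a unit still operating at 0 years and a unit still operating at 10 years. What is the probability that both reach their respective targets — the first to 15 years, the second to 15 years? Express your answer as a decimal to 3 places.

0.352

p₁ = N(15)/N(0) = 13,103/25,167 = 0.520642; p₂ = N(15)/N(10) = 13,103/19,393 = 0.675656.
P(both) = p₁ × p₂ = 0.520642 × 0.675656 = 0.351775.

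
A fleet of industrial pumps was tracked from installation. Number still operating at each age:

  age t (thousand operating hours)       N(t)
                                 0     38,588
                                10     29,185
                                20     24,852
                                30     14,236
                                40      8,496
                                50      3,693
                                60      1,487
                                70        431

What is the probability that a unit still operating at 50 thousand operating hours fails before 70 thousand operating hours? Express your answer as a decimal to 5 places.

0.88329

P(fail before 70 | operational at 50) = 1 − N(70)/N(50) = 1 − 431/3,693 = (3,262)/3,693 = 0.883293.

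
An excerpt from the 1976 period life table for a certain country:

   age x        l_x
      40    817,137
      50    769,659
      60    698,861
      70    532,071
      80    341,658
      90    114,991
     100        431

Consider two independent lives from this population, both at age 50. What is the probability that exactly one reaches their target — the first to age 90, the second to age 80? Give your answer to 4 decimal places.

0.4607

p₁ = l_90/l_50 = 114,991/769,659 = 0.149405; p₂ = l_80/l_50 = 341,658/769,659 = 0.443908.
P(exactly one) = p₁(1−p₂) + (1−p₁)p₂ = 0.083083 + 0.377586 = 0.460669.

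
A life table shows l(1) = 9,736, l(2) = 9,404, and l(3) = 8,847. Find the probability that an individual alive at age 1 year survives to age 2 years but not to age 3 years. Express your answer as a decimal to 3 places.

0.057

This is the probability of reaching 2 but not 3, conditional on being alive at 1: (l(2) − l(3)) / l(1).
= (9,404 − 8,847) / 9,736 = 557 / 9,736 = 0.057210.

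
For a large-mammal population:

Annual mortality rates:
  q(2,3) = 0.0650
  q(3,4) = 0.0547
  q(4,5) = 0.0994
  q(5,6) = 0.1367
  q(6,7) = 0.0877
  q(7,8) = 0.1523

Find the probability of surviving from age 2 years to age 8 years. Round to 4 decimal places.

P(survive 2→8) = (1 − 0.0650) × (1 − 0.0547) × (1 − 0.0994) × (1 − 0.1367) × (1 − 0.0877) × (1 − 0.1523).
= 0.9350 × 0.9453 × 0.9006 × 0.8633 × 0.9123 × 0.8477 = 0.531441.

0.5314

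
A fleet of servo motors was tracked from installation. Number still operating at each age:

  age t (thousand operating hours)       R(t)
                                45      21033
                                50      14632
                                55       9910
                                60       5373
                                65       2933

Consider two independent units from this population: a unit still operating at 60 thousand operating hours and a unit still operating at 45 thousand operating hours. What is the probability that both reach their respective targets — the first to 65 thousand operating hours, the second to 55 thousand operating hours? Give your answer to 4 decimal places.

0.2572

p₁ = R(65)/R(60) = 2933/5373 = 0.545878; p₂ = R(55)/R(45) = 9910/21033 = 0.471164.
P(both) = p₁ × p₂ = 0.545878 × 0.471164 = 0.257198.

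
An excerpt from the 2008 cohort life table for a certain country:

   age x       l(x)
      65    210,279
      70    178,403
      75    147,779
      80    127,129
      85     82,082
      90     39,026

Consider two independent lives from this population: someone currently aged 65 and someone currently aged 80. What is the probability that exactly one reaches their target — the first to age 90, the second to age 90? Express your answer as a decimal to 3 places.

p₁ = l(90)/l(65) = 39,026/210,279 = 0.185592; p₂ = l(90)/l(80) = 39,026/127,129 = 0.306980.
P(exactly one) = p₁(1−p₂) + (1−p₁)p₂ = 0.128619 + 0.250007 = 0.378626.

0.379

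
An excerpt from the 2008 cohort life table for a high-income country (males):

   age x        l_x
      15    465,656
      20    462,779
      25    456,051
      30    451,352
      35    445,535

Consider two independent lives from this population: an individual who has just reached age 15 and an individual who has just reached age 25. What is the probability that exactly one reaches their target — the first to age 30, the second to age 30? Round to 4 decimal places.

p₁ = l_30/l_15 = 451,352/465,656 = 0.969282; p₂ = l_30/l_25 = 451,352/456,051 = 0.989696.
P(exactly one) = p₁(1−p₂) + (1−p₁)p₂ = 0.009987 + 0.030401 = 0.040389.

0.0404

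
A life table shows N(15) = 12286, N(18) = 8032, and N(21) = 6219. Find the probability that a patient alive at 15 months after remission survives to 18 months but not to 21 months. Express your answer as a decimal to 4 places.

0.1476

This is the probability of reaching 18 but not 21, conditional on being alive at 15: (N(18) − N(21)) / N(15).
= (8032 − 6219) / 12286 = 1813 / 12286 = 0.147566.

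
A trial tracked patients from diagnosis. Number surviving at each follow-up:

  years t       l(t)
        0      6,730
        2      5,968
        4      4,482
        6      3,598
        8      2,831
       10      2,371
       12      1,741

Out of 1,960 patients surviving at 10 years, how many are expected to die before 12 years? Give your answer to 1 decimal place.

The relevant probability is 1 − 1,741/2,371 = 0.265711.
Expected number = 1,960 × 0.265711 = 520.8.

520.8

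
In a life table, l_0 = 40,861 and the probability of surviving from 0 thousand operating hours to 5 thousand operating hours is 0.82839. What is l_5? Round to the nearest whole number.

33849

l_5 = l_0 × p = 40,861 × 0.82839 = 33849.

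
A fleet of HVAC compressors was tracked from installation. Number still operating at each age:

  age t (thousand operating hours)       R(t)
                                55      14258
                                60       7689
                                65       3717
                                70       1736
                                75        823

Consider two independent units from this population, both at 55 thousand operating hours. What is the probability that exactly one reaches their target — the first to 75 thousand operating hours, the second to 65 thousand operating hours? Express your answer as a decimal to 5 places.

0.28832

p₁ = R(75)/R(55) = 823/14258 = 0.057722; p₂ = R(65)/R(55) = 3717/14258 = 0.260696.
P(exactly one) = p₁(1−p₂) + (1−p₁)p₂ = 0.042674 + 0.245648 = 0.288322.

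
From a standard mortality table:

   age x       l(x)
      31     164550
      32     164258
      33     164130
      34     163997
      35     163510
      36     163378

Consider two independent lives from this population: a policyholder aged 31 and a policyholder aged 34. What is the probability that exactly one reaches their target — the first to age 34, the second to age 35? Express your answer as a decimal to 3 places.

0.006

p₁ = l(34)/l(31) = 163997/164550 = 0.996639; p₂ = l(35)/l(34) = 163510/163997 = 0.997030.
P(exactly one) = p₁(1−p₂) + (1−p₁)p₂ = 0.002960 + 0.003351 = 0.006311.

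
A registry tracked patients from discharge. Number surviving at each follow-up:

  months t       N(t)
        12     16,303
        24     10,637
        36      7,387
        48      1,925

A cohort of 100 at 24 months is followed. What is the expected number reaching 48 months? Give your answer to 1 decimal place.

18.1

The relevant probability is 1,925/10,637 = 0.180972.
Expected number = 100 × 0.180972 = 18.1.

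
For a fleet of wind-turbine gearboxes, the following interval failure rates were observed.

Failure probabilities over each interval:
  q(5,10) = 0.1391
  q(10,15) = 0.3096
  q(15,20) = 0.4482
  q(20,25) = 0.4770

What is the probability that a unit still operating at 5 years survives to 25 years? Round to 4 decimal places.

0.1715

Survival from 5 to 25 is the product of surviving each interval: (1 − 0.1391) × (1 − 0.3096) × (1 − 0.4482) × (1 − 0.4770).
= 0.8609 × 0.6904 × 0.5518 × 0.5230 = 0.171529.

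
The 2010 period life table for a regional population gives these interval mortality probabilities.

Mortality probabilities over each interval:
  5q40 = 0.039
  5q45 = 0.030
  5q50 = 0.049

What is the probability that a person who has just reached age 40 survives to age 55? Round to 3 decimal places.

0.886

Survival from 40 to 55 is the product of surviving each interval: (1 − 0.039) × (1 − 0.030) × (1 − 0.049).
= 0.961 × 0.970 × 0.951 = 0.886494.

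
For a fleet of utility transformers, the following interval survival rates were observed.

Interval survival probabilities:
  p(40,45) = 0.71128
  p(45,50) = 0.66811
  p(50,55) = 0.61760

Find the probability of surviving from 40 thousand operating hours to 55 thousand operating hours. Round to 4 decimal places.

0.2935

Chaining the interval survival probabilities: 0.71128 × 0.66811 × 0.61760.
= 0.293492.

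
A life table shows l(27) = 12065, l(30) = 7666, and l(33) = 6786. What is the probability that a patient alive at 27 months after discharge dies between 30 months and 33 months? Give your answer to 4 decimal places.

This is the probability of reaching 30 but not 33, conditional on being alive at 27: (l(30) − l(33)) / l(27).
= (7666 − 6786) / 12065 = 880 / 12065 = 0.072938.

0.0729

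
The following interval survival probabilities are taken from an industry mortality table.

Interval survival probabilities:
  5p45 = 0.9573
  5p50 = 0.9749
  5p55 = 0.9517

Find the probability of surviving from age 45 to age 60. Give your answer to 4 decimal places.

0.8882

The overall survival probability is 0.9573 × 0.9749 × 0.9517.
= 0.888195.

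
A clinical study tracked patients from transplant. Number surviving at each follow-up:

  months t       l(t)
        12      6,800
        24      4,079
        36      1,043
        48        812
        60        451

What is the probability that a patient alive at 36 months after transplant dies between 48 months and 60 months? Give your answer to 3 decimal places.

This is the probability of reaching 48 but not 60, conditional on being alive at 36: (l(48) − l(60)) / l(36).
= (812 − 451) / 1,043 = 361 / 1,043 = 0.346117.

0.346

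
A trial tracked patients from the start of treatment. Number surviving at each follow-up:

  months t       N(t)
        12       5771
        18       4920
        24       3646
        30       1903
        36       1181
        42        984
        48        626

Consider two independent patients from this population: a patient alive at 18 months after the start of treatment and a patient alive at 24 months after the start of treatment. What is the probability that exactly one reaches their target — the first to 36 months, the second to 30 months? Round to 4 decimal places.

p₁ = N(36)/N(18) = 1181/4920 = 0.240041; p₂ = N(30)/N(24) = 1903/3646 = 0.521942.
P(exactly one) = p₁(1−p₂) + (1−p₁)p₂ = 0.114754 + 0.396655 = 0.511408.

0.5114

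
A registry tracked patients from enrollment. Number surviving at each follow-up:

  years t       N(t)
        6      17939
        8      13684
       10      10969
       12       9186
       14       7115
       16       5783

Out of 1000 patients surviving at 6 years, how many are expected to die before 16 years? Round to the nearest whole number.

The relevant probability is 1 − 5783/17939 = 0.677630.
Expected number = 1000 × 0.677630 = 678.

678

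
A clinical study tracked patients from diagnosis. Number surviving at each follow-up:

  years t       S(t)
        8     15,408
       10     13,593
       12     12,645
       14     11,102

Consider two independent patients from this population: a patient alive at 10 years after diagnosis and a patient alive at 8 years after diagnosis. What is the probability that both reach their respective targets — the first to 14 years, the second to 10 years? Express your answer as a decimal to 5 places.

0.72053

p₁ = S(14)/S(10) = 11,102/13,593 = 0.816744; p₂ = S(10)/S(8) = 13,593/15,408 = 0.882204.
P(both) = p₁ × p₂ = 0.816744 × 0.882204 = 0.720535.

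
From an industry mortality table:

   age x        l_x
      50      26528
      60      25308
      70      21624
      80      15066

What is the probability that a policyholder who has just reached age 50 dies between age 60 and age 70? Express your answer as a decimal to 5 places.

We want 10|10q50 = (l_60 − l_70)/l_50.
This is the probability of reaching 60 but not 70, conditional on being alive at 50: (l_60 − l_70) / l_50.
= (25308 − 21624) / 26528 = 3684 / 26528 = 0.138872.

0.13887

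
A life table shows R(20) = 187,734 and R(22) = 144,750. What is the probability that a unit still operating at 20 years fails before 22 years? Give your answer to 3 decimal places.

P(fail before 22 | operational at 20) = 1 − R(22)/R(20) = 1 − 144,750/187,734 = (42,984)/187,734 = 0.228962.

0.229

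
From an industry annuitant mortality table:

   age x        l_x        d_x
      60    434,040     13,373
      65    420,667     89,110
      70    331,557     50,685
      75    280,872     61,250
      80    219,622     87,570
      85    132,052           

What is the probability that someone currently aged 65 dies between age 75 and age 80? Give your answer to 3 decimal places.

We want 10|5q65 = (l_75 − l_80)/l_65.
This is the probability of reaching 75 but not 80, conditional on being alive at 65: (l_75 − l_80) / l_65.
= (280,872 − 219,622) / 420,667 = 61,250 / 420,667 = 0.145602.

0.146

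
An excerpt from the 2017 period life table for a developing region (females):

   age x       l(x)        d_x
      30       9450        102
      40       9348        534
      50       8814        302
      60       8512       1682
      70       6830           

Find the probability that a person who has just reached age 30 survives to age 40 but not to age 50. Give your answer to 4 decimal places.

0.0565

This is the probability of reaching 40 but not 50, conditional on being alive at 30: (l(40) − l(50)) / l(30).
= (9348 − 8814) / 9450 = 534 / 9450 = 0.056508.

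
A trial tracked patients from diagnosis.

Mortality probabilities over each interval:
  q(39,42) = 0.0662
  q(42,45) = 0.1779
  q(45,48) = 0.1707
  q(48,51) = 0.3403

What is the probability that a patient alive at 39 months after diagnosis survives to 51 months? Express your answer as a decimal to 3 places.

Survival from 39 to 51 is the product of surviving each interval: (1 − 0.0662) × (1 − 0.1779) × (1 − 0.1707) × (1 − 0.3403).
= 0.9338 × 0.8221 × 0.8293 × 0.6597 = 0.419988.

0.420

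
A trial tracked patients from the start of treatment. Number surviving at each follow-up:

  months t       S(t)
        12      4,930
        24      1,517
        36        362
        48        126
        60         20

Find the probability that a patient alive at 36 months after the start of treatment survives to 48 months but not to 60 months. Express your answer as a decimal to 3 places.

0.293

This is the probability of reaching 48 but not 60, conditional on being alive at 36: (S(48) − S(60)) / S(36).
= (126 − 20) / 362 = 106 / 362 = 0.292818.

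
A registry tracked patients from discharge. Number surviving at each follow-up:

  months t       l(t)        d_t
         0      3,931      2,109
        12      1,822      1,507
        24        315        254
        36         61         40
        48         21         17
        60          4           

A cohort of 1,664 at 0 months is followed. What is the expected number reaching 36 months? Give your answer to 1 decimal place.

The relevant probability is 61/3,931 = 0.015518.
Expected number = 1,664 × 0.015518 = 25.8.

25.8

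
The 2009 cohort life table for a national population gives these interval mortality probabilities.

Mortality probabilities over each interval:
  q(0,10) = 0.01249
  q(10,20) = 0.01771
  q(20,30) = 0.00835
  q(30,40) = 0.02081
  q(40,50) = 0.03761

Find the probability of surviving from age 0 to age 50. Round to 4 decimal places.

0.9065

Survival from 0 to 50 is the product of surviving each interval: (1 − 0.01249) × (1 − 0.01771) × (1 − 0.00835) × (1 − 0.02081) × (1 − 0.03761).
= 0.98751 × 0.98229 × 0.99165 × 0.97919 × 0.96239 = 0.906479.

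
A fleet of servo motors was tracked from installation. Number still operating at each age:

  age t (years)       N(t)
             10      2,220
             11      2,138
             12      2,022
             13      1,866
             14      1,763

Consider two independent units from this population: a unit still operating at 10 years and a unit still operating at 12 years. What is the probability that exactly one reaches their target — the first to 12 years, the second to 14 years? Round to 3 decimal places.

p₁ = N(12)/N(10) = 2,022/2,220 = 0.910811; p₂ = N(14)/N(12) = 1,763/2,022 = 0.871909.
P(exactly one) = p₁(1−p₂) + (1−p₁)p₂ = 0.116667 + 0.077765 = 0.194431.

0.194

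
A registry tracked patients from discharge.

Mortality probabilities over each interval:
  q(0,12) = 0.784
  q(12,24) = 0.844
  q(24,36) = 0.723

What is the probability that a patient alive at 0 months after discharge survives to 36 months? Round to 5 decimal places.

0.00933

The overall survival probability is (1 − 0.784) × (1 − 0.844) × (1 − 0.723).
= 0.216 × 0.156 × 0.277 = 0.009334.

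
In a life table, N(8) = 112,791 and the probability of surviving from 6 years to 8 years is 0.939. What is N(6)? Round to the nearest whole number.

N(6) = N(8) / p = 112,791 / 0.939 = 120118.

120118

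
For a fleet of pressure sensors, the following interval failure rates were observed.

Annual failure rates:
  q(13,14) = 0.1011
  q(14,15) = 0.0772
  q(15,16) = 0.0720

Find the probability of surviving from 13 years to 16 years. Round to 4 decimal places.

0.7698

Survival from 13 to 16 is the product of surviving each interval: (1 − 0.1011) × (1 − 0.0772) × (1 − 0.0720).
= 0.8989 × 0.9228 × 0.9280 = 0.769781.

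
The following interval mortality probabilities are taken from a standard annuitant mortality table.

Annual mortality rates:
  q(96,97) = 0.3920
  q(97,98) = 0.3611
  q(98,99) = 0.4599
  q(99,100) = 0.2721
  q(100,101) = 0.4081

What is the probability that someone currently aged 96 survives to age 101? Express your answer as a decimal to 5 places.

Survival from 96 to 101 is the product of surviving each interval: (1 − 0.3920) × (1 − 0.3611) × (1 − 0.4599) × (1 − 0.2721) × (1 − 0.4081).
= 0.6080 × 0.6389 × 0.5401 × 0.7279 × 0.5919 = 0.090392.

0.09039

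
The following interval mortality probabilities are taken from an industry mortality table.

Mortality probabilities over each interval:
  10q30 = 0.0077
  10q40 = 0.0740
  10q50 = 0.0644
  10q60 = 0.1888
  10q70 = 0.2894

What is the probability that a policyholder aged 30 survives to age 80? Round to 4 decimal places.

0.4956

Chaining the interval survival probabilities: (1 − 0.0077) × (1 − 0.0740) × (1 − 0.0644) × (1 − 0.1888) × (1 − 0.2894).
= 0.9923 × 0.9260 × 0.9356 × 0.8112 × 0.7106 = 0.495561.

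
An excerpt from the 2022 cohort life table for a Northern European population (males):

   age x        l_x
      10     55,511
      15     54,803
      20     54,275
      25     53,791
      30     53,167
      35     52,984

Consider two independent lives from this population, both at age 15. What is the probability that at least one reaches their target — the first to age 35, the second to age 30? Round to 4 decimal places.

p₁ = l_35/l_15 = 52,984/54,803 = 0.966808; p₂ = l_30/l_15 = 53,167/54,803 = 0.970148.
P(at least one) = 1 − (1−p₁)(1−p₂) = 1 − 0.033192 × 0.029852 = 0.999009.

0.9990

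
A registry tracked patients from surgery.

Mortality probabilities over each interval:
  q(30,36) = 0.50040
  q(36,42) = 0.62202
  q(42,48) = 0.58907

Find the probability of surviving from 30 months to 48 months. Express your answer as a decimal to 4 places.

Chaining the interval survival probabilities: (1 − 0.50040) × (1 − 0.62202) × (1 − 0.58907).
= 0.49960 × 0.37798 × 0.41093 = 0.077600.

0.0776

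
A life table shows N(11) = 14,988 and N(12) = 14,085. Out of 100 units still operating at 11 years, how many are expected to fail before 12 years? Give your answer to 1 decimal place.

6.0

The relevant probability is 1 − 14,085/14,988 = 0.060248.
Expected number = 100 × 0.060248 = 6.0.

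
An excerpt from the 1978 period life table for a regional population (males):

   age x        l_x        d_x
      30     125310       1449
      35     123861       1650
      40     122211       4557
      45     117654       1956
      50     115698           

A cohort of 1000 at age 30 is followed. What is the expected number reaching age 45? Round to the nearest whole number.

The relevant probability is 117654/125310 = 0.938904.
Expected number = 1000 × 0.938904 = 939.

939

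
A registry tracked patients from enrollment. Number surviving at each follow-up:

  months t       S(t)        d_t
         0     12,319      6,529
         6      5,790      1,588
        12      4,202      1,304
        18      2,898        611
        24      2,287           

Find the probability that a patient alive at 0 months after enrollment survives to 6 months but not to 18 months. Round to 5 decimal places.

0.23476

This is the probability of reaching 6 but not 18, conditional on being alive at 0: (S(6) − S(18)) / S(0).
= (5,790 − 2,898) / 12,319 = 2,892 / 12,319 = 0.234759.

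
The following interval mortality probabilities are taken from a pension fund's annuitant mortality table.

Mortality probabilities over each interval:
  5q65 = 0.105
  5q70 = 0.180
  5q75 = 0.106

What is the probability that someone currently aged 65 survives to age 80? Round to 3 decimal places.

0.656

The overall survival probability is (1 − 0.105) × (1 − 0.180) × (1 − 0.106).
= 0.895 × 0.820 × 0.894 = 0.656107.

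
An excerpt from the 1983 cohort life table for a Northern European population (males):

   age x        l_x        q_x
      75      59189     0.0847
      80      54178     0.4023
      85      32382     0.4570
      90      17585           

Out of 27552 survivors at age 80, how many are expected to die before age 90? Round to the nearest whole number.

The relevant probability is 1 − 17585/54178 = 0.675422.
Expected number = 27552 × 0.675422 = 18609.

18609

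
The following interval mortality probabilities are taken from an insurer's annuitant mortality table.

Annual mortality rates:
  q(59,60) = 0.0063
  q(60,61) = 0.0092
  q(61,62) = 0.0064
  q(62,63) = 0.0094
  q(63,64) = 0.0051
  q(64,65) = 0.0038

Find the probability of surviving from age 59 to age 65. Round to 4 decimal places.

Survival from 59 to 65 is the product of surviving each interval: (1 − 0.0063) × (1 − 0.0092) × (1 − 0.0064) × (1 − 0.0094) × (1 − 0.0051) × (1 − 0.0038).
= 0.9937 × 0.9908 × 0.9936 × 0.9906 × 0.9949 × 0.9962 = 0.960455.

0.9605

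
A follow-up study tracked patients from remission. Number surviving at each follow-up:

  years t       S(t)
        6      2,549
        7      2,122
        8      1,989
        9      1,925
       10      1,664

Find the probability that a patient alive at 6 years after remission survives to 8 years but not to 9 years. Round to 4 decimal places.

This is the probability of reaching 8 but not 9, conditional on being alive at 6: (S(8) − S(9)) / S(6).
= (1,989 − 1,925) / 2,549 = 64 / 2,549 = 0.025108.

0.0251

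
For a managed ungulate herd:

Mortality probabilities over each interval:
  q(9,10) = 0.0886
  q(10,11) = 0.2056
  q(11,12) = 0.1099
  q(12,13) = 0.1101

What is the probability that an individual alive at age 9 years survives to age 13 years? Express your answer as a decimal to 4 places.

0.5735

Chaining the interval survival probabilities: (1 − 0.0886) × (1 − 0.2056) × (1 − 0.1099) × (1 − 0.1101).
= 0.9114 × 0.7944 × 0.8901 × 0.8899 = 0.573493.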